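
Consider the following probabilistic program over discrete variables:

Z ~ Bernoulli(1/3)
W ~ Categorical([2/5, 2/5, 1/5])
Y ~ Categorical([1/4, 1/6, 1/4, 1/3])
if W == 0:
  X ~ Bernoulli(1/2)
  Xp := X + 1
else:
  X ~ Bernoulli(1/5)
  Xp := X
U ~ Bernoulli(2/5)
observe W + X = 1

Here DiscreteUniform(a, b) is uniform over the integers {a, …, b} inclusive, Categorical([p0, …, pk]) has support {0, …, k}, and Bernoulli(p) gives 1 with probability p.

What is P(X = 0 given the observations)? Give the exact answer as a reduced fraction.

P(X = 0 | obs) = 8/13

Enumerate traces; 32 have nonzero weight after conditioning:
  (Z=0, W=0, Y=0, X=1, U=0) weight 1/50
  (Z=0, W=0, Y=0, X=1, U=1) weight 1/75
  (Z=0, W=0, Y=1, X=1, U=0) weight 1/75
  (Z=0, W=0, Y=1, X=1, U=1) weight 2/225
  (Z=0, W=0, Y=2, X=1, U=0) weight 1/50
  (Z=0, W=0, Y=2, X=1, U=1) weight 1/75
  (Z=0, W=0, Y=3, X=1, U=0) weight 2/75
  (Z=0, W=0, Y=3, X=1, U=1) weight 4/225
  (Z=0, W=1, Y=0, X=0, U=0) weight 4/125
  … 23 more
Group by X:
  weight(X=0) = 8/25
  weight(X=1) = 1/5
Total weight = 8/25 + 1/5 = 13/25
P(X=0 | obs) = 8/25 / 13/25 = 8/13
P(X=1 | obs) = 1/5 / 13/25 = 5/13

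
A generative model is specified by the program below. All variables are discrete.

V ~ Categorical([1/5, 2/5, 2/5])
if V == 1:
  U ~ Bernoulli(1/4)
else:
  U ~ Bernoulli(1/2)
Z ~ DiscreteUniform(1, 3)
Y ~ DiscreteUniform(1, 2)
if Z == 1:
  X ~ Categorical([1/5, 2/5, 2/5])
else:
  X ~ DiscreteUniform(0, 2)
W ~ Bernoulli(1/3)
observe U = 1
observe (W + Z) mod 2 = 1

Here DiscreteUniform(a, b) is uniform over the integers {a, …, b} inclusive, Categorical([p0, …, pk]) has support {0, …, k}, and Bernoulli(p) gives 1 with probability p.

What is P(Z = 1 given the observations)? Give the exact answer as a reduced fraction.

Enumerate traces; 54 have nonzero weight after conditioning:
  (V=0, U=1, Z=1, Y=1, X=0, W=0) weight 1/450
  (V=0, U=1, Z=1, Y=1, X=1, W=0) weight 1/225
  (V=0, U=1, Z=1, Y=1, X=2, W=0) weight 1/225
  (V=0, U=1, Z=1, Y=2, X=0, W=0) weight 1/450
  (V=0, U=1, Z=1, Y=2, X=1, W=0) weight 1/225
  (V=0, U=1, Z=1, Y=2, X=2, W=0) weight 1/225
  (V=0, U=1, Z=2, Y=1, X=0, W=1) weight 1/540
  (V=0, U=1, Z=2, Y=1, X=1, W=1) weight 1/540
  (V=0, U=1, Z=3, Y=1, X=0, W=0) weight 1/270
  … 45 more
Group by Z:
  weight(Z=1) = 4/45
  weight(Z=2) = 2/45
  weight(Z=3) = 4/45
Total weight = 4/45 + 2/45 + 4/45 = 2/9
P(Z=1 | obs) = 4/45 / 2/9 = 2/5
P(Z=2 | obs) = 2/45 / 2/9 = 1/5
P(Z=3 | obs) = 4/45 / 2/9 = 2/5

P(Z = 1 | obs) = 2/5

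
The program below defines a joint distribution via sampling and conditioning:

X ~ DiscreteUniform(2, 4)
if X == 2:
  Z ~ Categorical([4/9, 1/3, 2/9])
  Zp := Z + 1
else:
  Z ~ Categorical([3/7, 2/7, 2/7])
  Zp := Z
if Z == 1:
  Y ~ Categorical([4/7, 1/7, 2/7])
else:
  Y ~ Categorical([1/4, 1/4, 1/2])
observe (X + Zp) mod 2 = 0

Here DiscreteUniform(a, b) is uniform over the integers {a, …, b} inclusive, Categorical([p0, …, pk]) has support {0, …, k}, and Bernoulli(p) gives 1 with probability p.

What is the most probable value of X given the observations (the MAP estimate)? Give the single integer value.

argmax_v P(X = v | obs) = 4

Enumerate traces; 12 have nonzero weight after conditioning:
  (X=2, Z=1, Y=0) weight 4/63
  (X=2, Z=1, Y=1) weight 1/63
  (X=2, Z=1, Y=2) weight 2/63
  (X=3, Z=1, Y=0) weight 8/147
  (X=3, Z=1, Y=1) weight 2/147
  (X=3, Z=1, Y=2) weight 4/147
  (X=4, Z=0, Y=0) weight 1/28
  (X=4, Z=0, Y=1) weight 1/28
  … 4 more
Group by X:
  weight(X=2) = 1/9
  weight(X=3) = 2/21
  weight(X=4) = 5/21
Total weight = 1/9 + 2/21 + 5/21 = 4/9
P(X=2 | obs) = 1/9 / 4/9 = 1/4
P(X=3 | obs) = 2/21 / 4/9 = 3/14
P(X=4 | obs) = 5/21 / 4/9 = 15/28
argmax = 4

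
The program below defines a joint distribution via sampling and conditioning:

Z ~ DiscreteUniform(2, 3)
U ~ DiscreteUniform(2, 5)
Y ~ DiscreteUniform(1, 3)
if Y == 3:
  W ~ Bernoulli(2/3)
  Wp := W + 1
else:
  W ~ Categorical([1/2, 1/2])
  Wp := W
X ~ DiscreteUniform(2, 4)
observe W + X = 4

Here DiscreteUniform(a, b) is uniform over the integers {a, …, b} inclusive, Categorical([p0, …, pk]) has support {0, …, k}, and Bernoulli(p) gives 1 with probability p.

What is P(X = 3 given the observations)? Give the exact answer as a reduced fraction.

P(X = 3 | obs) = 5/9

Enumerate traces; 48 have nonzero weight after conditioning:
  (Z=2, U=2, Y=1, W=0, X=4) weight 1/144
  (Z=2, U=2, Y=1, W=1, X=3) weight 1/144
  (Z=2, U=2, Y=2, W=0, X=4) weight 1/144
  (Z=2, U=2, Y=2, W=1, X=3) weight 1/144
  (Z=2, U=2, Y=3, W=0, X=4) weight 1/216
  (Z=2, U=2, Y=3, W=1, X=3) weight 1/108
  (Z=2, U=3, Y=1, W=0, X=4) weight 1/144
  (Z=2, U=3, Y=1, W=1, X=3) weight 1/144
  … 40 more
Group by X:
  weight(X=3) = 5/27
  weight(X=4) = 4/27
Total weight = 5/27 + 4/27 = 1/3
P(X=3 | obs) = 5/27 / 1/3 = 5/9
P(X=4 | obs) = 4/27 / 1/3 = 4/9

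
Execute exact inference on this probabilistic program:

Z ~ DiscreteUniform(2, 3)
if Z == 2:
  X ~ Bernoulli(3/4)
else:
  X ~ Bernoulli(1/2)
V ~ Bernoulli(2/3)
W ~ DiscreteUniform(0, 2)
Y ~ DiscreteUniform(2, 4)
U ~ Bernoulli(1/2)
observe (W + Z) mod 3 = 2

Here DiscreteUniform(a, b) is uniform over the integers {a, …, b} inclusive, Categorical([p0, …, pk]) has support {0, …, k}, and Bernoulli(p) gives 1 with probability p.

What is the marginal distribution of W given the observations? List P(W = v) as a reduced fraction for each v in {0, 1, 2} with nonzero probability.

Enumerate traces; 48 have nonzero weight after conditioning:
  (Z=2, X=0, V=0, W=0, Y=2, U=0) weight 1/432
  (Z=2, X=0, V=0, W=0, Y=2, U=1) weight 1/432
  (Z=2, X=0, V=0, W=0, Y=3, U=0) weight 1/432
  (Z=2, X=0, V=0, W=0, Y=3, U=1) weight 1/432
  (Z=2, X=0, V=0, W=0, Y=4, U=0) weight 1/432
  (Z=2, X=0, V=0, W=0, Y=4, U=1) weight 1/432
  (Z=2, X=0, V=1, W=0, Y=2, U=0) weight 1/216
  (Z=2, X=0, V=1, W=0, Y=2, U=1) weight 1/216
  (Z=3, X=0, V=0, W=2, Y=2, U=0) weight 1/216
  … 39 more
Group by W:
  weight(W=0) = 1/6
  weight(W=2) = 1/6
Total weight = 1/6 + 1/6 = 1/3
P(W=0 | obs) = 1/6 / 1/3 = 1/2
P(W=2 | obs) = 1/6 / 1/3 = 1/2

P(W=0) = 1/2, P(W=2) = 1/2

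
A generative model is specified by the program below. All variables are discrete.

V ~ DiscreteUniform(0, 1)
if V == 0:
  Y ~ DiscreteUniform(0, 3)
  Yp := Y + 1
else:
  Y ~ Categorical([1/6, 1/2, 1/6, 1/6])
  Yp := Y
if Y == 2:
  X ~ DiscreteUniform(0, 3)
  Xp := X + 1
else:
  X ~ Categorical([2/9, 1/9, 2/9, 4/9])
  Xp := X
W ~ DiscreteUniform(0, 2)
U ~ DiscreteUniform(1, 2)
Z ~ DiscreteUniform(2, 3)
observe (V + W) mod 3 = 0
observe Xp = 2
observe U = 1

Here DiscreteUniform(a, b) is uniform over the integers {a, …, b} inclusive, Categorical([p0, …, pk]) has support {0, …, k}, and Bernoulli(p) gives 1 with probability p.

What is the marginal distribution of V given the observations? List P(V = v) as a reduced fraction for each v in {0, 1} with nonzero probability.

P(V=0) = 99/197, P(V=1) = 98/197

Enumerate traces; 16 have nonzero weight after conditioning:
  (V=0, Y=0, X=2, W=0, U=1, Z=2) weight 1/432
  (V=0, Y=0, X=2, W=0, U=1, Z=3) weight 1/432
  (V=0, Y=1, X=2, W=0, U=1, Z=2) weight 1/432
  (V=0, Y=1, X=2, W=0, U=1, Z=3) weight 1/432
  (V=0, Y=2, X=1, W=0, U=1, Z=2) weight 1/384
  (V=0, Y=2, X=1, W=0, U=1, Z=3) weight 1/384
  (V=0, Y=3, X=2, W=0, U=1, Z=2) weight 1/432
  (V=0, Y=3, X=2, W=0, U=1, Z=3) weight 1/432
  (V=1, Y=0, X=2, W=2, U=1, Z=2) weight 1/648
  … 7 more
Group by V:
  weight(V=0) = 11/576
  weight(V=1) = 49/2592
Total weight = 11/576 + 49/2592 = 197/5184
P(V=0 | obs) = 11/576 / 197/5184 = 99/197
P(V=1 | obs) = 49/2592 / 197/5184 = 98/197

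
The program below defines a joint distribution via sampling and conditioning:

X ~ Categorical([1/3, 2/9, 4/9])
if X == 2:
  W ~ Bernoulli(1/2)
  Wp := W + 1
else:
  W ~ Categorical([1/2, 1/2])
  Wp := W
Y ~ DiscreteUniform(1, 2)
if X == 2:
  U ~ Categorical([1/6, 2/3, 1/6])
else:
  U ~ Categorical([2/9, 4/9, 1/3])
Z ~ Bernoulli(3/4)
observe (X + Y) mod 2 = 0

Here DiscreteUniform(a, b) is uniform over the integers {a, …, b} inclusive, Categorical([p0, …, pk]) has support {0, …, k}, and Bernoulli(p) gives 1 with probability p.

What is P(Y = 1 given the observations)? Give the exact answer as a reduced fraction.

Enumerate traces; 36 have nonzero weight after conditioning:
  (X=0, W=0, Y=2, U=0, Z=0) weight 1/216
  (X=0, W=0, Y=2, U=0, Z=1) weight 1/72
  (X=0, W=0, Y=2, U=1, Z=0) weight 1/108
  (X=0, W=0, Y=2, U=1, Z=1) weight 1/36
  (X=0, W=0, Y=2, U=2, Z=0) weight 1/144
  (X=0, W=0, Y=2, U=2, Z=1) weight 1/48
  (X=0, W=1, Y=2, U=0, Z=0) weight 1/216
  (X=0, W=1, Y=2, U=0, Z=1) weight 1/72
  (X=1, W=0, Y=1, U=0, Z=0) weight 1/324
  … 27 more
Group by Y:
  weight(Y=1) = 1/9
  weight(Y=2) = 7/18
Total weight = 1/9 + 7/18 = 1/2
P(Y=1 | obs) = 1/9 / 1/2 = 2/9
P(Y=2 | obs) = 7/18 / 1/2 = 7/9

P(Y = 1 | obs) = 2/9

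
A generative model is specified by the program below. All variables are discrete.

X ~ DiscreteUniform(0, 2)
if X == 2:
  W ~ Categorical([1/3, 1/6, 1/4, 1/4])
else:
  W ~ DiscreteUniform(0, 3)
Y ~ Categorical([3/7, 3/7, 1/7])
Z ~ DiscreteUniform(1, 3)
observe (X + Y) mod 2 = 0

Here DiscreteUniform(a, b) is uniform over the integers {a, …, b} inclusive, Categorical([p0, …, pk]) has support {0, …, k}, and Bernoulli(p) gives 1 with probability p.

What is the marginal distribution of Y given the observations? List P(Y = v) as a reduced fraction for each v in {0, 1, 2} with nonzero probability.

Enumerate traces; 60 have nonzero weight after conditioning:
  (X=0, W=0, Y=0, Z=1) weight 1/84
  (X=0, W=0, Y=0, Z=2) weight 1/84
  (X=0, W=0, Y=0, Z=3) weight 1/84
  (X=0, W=0, Y=2, Z=1) weight 1/252
  (X=0, W=0, Y=2, Z=2) weight 1/252
  (X=0, W=0, Y=2, Z=3) weight 1/252
  (X=0, W=1, Y=0, Z=1) weight 1/84
  (X=0, W=1, Y=0, Z=2) weight 1/84
  (X=1, W=0, Y=1, Z=1) weight 1/84
  … 51 more
Group by Y:
  weight(Y=0) = 2/7
  weight(Y=1) = 1/7
  weight(Y=2) = 2/21
Total weight = 2/7 + 1/7 + 2/21 = 11/21
P(Y=0 | obs) = 2/7 / 11/21 = 6/11
P(Y=1 | obs) = 1/7 / 11/21 = 3/11
P(Y=2 | obs) = 2/21 / 11/21 = 2/11

P(Y=0) = 6/11, P(Y=1) = 3/11, P(Y=2) = 2/11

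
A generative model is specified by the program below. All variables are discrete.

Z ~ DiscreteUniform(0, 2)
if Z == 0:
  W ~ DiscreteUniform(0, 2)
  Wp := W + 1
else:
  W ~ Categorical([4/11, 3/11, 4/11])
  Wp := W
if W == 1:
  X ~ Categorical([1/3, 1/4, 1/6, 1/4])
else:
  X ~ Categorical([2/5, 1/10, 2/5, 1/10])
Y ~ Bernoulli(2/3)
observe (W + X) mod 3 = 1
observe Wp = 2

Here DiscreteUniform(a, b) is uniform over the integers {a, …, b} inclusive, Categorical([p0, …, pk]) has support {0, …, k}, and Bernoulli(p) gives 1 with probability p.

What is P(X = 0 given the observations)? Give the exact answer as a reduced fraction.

Enumerate traces; 8 have nonzero weight after conditioning:
  (Z=0, W=1, X=0, Y=0) weight 1/81
  (Z=0, W=1, X=0, Y=1) weight 2/81
  (Z=0, W=1, X=3, Y=0) weight 1/108
  (Z=0, W=1, X=3, Y=1) weight 1/54
  (Z=1, W=2, X=2, Y=0) weight 8/495
  (Z=1, W=2, X=2, Y=1) weight 16/495
  (Z=2, W=2, X=2, Y=0) weight 8/495
  (Z=2, W=2, X=2, Y=1) weight 16/495
Group by X:
  weight(X=0) = 1/27
  weight(X=2) = 16/165
  weight(X=3) = 1/36
Total weight = 1/27 + 16/165 + 1/36 = 961/5940
P(X=0 | obs) = 1/27 / 961/5940 = 220/961
P(X=2 | obs) = 16/165 / 961/5940 = 576/961
P(X=3 | obs) = 1/36 / 961/5940 = 165/961

P(X = 0 | obs) = 220/961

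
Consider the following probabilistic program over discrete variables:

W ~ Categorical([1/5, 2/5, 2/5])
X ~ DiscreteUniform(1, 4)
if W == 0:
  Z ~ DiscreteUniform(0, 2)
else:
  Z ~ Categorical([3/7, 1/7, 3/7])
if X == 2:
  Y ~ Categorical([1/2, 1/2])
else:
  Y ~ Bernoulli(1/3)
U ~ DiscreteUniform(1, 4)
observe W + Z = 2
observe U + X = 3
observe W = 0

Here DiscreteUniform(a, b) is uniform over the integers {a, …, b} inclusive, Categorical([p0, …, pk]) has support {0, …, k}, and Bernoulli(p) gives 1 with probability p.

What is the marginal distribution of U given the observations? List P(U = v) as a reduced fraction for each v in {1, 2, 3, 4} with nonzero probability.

Enumerate traces; 4 have nonzero weight after conditioning:
  (W=0, X=1, Z=2, Y=0, U=2) weight 1/360
  (W=0, X=1, Z=2, Y=1, U=2) weight 1/720
  (W=0, X=2, Z=2, Y=0, U=1) weight 1/480
  (W=0, X=2, Z=2, Y=1, U=1) weight 1/480
Group by U:
  weight(U=1) = 1/240
  weight(U=2) = 1/240
Total weight = 1/240 + 1/240 = 1/120
P(U=1 | obs) = 1/240 / 1/120 = 1/2
P(U=2 | obs) = 1/240 / 1/120 = 1/2

P(U=1) = 1/2, P(U=2) = 1/2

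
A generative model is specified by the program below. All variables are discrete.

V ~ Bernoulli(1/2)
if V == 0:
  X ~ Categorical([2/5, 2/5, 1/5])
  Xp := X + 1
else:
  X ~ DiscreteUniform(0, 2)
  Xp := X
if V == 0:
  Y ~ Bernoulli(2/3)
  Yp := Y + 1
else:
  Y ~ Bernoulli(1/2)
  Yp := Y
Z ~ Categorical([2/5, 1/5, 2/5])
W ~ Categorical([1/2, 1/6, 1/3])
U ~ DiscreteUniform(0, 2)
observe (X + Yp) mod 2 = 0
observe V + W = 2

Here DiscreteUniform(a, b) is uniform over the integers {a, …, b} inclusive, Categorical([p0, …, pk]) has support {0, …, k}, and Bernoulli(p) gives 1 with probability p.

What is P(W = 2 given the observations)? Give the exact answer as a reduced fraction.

P(W = 2 | obs) = 32/47

Enumerate traces; 54 have nonzero weight after conditioning:
  (V=0, X=0, Y=1, Z=0, W=2, U=0) weight 4/675
  (V=0, X=0, Y=1, Z=0, W=2, U=1) weight 4/675
  (V=0, X=0, Y=1, Z=0, W=2, U=2) weight 4/675
  (V=0, X=0, Y=1, Z=1, W=2, U=0) weight 2/675
  (V=0, X=0, Y=1, Z=1, W=2, U=1) weight 2/675
  (V=0, X=0, Y=1, Z=1, W=2, U=2) weight 2/675
  (V=0, X=0, Y=1, Z=2, W=2, U=0) weight 4/675
  (V=0, X=0, Y=1, Z=2, W=2, U=1) weight 4/675
  (V=1, X=0, Y=0, Z=0, W=1, U=0) weight 1/540
  … 45 more
Group by W:
  weight(W=1) = 1/24
  weight(W=2) = 4/45
Total weight = 1/24 + 4/45 = 47/360
P(W=1 | obs) = 1/24 / 47/360 = 15/47
P(W=2 | obs) = 4/45 / 47/360 = 32/47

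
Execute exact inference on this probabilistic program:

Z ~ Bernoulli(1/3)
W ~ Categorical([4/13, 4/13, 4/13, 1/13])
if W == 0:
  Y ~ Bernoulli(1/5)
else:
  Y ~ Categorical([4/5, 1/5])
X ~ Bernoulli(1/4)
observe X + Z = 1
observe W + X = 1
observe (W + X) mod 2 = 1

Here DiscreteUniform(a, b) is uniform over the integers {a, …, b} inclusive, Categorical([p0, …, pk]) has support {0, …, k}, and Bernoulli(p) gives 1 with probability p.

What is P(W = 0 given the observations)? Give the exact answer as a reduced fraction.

Enumerate traces; 4 have nonzero weight after conditioning:
  (Z=0, W=0, Y=0, X=1) weight 8/195
  (Z=0, W=0, Y=1, X=1) weight 2/195
  (Z=1, W=1, Y=0, X=0) weight 4/65
  (Z=1, W=1, Y=1, X=0) weight 1/65
Group by W:
  weight(W=0) = 2/39
  weight(W=1) = 1/13
Total weight = 2/39 + 1/13 = 5/39
P(W=0 | obs) = 2/39 / 5/39 = 2/5
P(W=1 | obs) = 1/13 / 5/39 = 3/5

P(W = 0 | obs) = 2/5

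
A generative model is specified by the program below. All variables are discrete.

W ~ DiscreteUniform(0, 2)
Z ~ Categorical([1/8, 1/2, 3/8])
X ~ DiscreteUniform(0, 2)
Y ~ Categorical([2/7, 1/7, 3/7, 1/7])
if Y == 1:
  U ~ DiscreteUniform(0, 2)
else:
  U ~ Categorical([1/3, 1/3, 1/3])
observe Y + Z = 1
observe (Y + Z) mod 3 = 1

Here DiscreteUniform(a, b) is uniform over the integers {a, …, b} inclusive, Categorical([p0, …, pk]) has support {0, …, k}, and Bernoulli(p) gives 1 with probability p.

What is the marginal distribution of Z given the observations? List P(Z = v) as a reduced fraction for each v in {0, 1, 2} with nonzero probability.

Enumerate traces; 54 have nonzero weight after conditioning:
  (W=0, Z=0, X=0, Y=1, U=0) weight 1/1512
  (W=0, Z=0, X=0, Y=1, U=1) weight 1/1512
  (W=0, Z=0, X=0, Y=1, U=2) weight 1/1512
  (W=0, Z=0, X=1, Y=1, U=0) weight 1/1512
  (W=0, Z=0, X=1, Y=1, U=1) weight 1/1512
  (W=0, Z=0, X=1, Y=1, U=2) weight 1/1512
  (W=0, Z=0, X=2, Y=1, U=0) weight 1/1512
  (W=0, Z=0, X=2, Y=1, U=1) weight 1/1512
  (W=0, Z=1, X=0, Y=0, U=0) weight 1/189
  … 45 more
Group by Z:
  weight(Z=0) = 1/56
  weight(Z=1) = 1/7
Total weight = 1/56 + 1/7 = 9/56
P(Z=0 | obs) = 1/56 / 9/56 = 1/9
P(Z=1 | obs) = 1/7 / 9/56 = 8/9

P(Z=0) = 1/9, P(Z=1) = 8/9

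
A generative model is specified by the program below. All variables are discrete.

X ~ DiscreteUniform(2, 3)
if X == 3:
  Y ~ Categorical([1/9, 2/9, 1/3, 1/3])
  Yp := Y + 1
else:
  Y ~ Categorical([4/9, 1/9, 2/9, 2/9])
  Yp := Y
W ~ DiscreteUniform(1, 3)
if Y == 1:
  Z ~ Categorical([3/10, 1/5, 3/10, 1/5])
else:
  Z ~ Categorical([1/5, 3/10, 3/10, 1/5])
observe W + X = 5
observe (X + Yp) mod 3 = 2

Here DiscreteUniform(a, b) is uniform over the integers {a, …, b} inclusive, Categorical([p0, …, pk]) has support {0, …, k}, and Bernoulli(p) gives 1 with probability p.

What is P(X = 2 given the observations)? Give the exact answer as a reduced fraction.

Enumerate traces; 12 have nonzero weight after conditioning:
  (X=2, Y=0, W=3, Z=0) weight 2/135
  (X=2, Y=0, W=3, Z=1) weight 1/45
  (X=2, Y=0, W=3, Z=2) weight 1/45
  (X=2, Y=0, W=3, Z=3) weight 2/135
  (X=2, Y=3, W=3, Z=0) weight 1/135
  (X=2, Y=3, W=3, Z=1) weight 1/90
  (X=2, Y=3, W=3, Z=2) weight 1/90
  (X=2, Y=3, W=3, Z=3) weight 1/135
  (X=3, Y=1, W=2, Z=0) weight 1/90
  … 3 more
Group by X:
  weight(X=2) = 1/9
  weight(X=3) = 1/27
Total weight = 1/9 + 1/27 = 4/27
P(X=2 | obs) = 1/9 / 4/27 = 3/4
P(X=3 | obs) = 1/27 / 4/27 = 1/4

P(X = 2 | obs) = 3/4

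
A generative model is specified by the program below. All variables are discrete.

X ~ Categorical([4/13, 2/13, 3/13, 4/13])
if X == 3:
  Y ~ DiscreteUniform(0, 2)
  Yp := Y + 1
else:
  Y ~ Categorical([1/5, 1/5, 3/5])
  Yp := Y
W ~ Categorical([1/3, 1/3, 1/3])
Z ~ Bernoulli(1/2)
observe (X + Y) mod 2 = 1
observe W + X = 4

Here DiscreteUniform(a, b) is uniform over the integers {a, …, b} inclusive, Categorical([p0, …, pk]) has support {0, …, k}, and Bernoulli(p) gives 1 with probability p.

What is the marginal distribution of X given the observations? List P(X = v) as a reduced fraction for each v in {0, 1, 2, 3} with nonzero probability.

Enumerate traces; 6 have nonzero weight after conditioning:
  (X=2, Y=1, W=2, Z=0) weight 1/130
  (X=2, Y=1, W=2, Z=1) weight 1/130
  (X=3, Y=0, W=1, Z=0) weight 2/117
  (X=3, Y=0, W=1, Z=1) weight 2/117
  (X=3, Y=2, W=1, Z=0) weight 2/117
  (X=3, Y=2, W=1, Z=1) weight 2/117
Group by X:
  weight(X=2) = 1/65
  weight(X=3) = 8/117
Total weight = 1/65 + 8/117 = 49/585
P(X=2 | obs) = 1/65 / 49/585 = 9/49
P(X=3 | obs) = 8/117 / 49/585 = 40/49

P(X=2) = 9/49, P(X=3) = 40/49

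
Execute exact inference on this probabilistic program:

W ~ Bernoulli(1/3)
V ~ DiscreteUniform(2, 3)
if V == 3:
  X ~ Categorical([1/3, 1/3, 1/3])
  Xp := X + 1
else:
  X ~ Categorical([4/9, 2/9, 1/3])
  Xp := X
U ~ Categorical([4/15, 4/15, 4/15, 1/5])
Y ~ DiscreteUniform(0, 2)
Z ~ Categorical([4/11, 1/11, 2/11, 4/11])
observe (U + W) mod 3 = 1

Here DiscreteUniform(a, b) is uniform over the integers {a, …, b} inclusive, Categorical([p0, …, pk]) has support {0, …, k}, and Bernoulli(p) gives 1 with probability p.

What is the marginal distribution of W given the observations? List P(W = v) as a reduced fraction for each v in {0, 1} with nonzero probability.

P(W=0) = 8/15, P(W=1) = 7/15

Enumerate traces; 216 have nonzero weight after conditioning:
  (W=0, V=2, X=0, U=1, Y=0, Z=0) weight 64/13365
  (W=0, V=2, X=0, U=1, Y=0, Z=1) weight 16/13365
  (W=0, V=2, X=0, U=1, Y=0, Z=2) weight 32/13365
  (W=0, V=2, X=0, U=1, Y=0, Z=3) weight 64/13365
  (W=0, V=2, X=0, U=1, Y=1, Z=0) weight 64/13365
  (W=0, V=2, X=0, U=1, Y=1, Z=1) weight 16/13365
  (W=0, V=2, X=0, U=1, Y=1, Z=2) weight 32/13365
  (W=0, V=2, X=0, U=1, Y=1, Z=3) weight 64/13365
  (W=1, V=2, X=0, U=0, Y=0, Z=0) weight 32/13365
  … 207 more
Group by W:
  weight(W=0) = 8/45
  weight(W=1) = 7/45
Total weight = 8/45 + 7/45 = 1/3
P(W=0 | obs) = 8/45 / 1/3 = 8/15
P(W=1 | obs) = 7/45 / 1/3 = 7/15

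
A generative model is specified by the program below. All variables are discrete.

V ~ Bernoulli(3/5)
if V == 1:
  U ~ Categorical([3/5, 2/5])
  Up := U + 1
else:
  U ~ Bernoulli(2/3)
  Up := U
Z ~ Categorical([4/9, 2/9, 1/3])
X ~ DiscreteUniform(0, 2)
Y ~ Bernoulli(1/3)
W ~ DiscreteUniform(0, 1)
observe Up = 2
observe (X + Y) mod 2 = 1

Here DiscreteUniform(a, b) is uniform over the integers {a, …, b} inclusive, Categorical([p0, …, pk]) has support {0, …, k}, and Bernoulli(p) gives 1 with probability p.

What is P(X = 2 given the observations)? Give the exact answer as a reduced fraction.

Enumerate traces; 18 have nonzero weight after conditioning:
  (V=1, U=1, Z=0, X=0, Y=1, W=0) weight 4/675
  (V=1, U=1, Z=0, X=0, Y=1, W=1) weight 4/675
  (V=1, U=1, Z=0, X=1, Y=0, W=0) weight 8/675
  (V=1, U=1, Z=0, X=1, Y=0, W=1) weight 8/675
  (V=1, U=1, Z=0, X=2, Y=1, W=0) weight 4/675
  (V=1, U=1, Z=0, X=2, Y=1, W=1) weight 4/675
  (V=1, U=1, Z=1, X=0, Y=1, W=0) weight 2/675
  (V=1, U=1, Z=1, X=0, Y=1, W=1) weight 2/675
  … 10 more
Group by X:
  weight(X=0) = 2/75
  weight(X=1) = 4/75
  weight(X=2) = 2/75
Total weight = 2/75 + 4/75 + 2/75 = 8/75
P(X=0 | obs) = 2/75 / 8/75 = 1/4
P(X=1 | obs) = 4/75 / 8/75 = 1/2
P(X=2 | obs) = 2/75 / 8/75 = 1/4

P(X = 2 | obs) = 1/4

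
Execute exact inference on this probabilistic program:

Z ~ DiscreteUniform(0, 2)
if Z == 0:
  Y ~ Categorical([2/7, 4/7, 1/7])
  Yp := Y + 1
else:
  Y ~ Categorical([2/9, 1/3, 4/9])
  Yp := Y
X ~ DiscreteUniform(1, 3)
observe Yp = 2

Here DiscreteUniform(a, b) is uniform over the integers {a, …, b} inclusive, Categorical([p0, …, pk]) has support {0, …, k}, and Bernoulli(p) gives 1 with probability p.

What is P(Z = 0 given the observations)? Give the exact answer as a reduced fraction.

P(Z = 0 | obs) = 9/23

Enumerate traces; 9 have nonzero weight after conditioning:
  (Z=0, Y=1, X=1) weight 4/63
  (Z=0, Y=1, X=2) weight 4/63
  (Z=0, Y=1, X=3) weight 4/63
  (Z=1, Y=2, X=1) weight 4/81
  (Z=1, Y=2, X=2) weight 4/81
  (Z=1, Y=2, X=3) weight 4/81
  (Z=2, Y=2, X=1) weight 4/81
  (Z=2, Y=2, X=2) weight 4/81
  … 1 more
Group by Z:
  weight(Z=0) = 4/21
  weight(Z=1) = 4/27
  weight(Z=2) = 4/27
Total weight = 4/21 + 4/27 + 4/27 = 92/189
P(Z=0 | obs) = 4/21 / 92/189 = 9/23
P(Z=1 | obs) = 4/27 / 92/189 = 7/23
P(Z=2 | obs) = 4/27 / 92/189 = 7/23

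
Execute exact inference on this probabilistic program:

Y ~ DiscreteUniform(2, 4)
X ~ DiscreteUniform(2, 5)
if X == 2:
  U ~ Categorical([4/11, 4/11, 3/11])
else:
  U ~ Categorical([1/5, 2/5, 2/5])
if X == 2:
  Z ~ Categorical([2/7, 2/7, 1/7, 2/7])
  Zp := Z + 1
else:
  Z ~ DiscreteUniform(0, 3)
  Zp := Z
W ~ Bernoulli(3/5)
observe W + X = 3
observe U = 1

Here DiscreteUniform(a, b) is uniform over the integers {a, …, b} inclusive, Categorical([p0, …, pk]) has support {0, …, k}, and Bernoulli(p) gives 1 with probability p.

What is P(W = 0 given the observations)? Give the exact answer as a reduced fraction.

P(W = 0 | obs) = 11/26

Enumerate traces; 24 have nonzero weight after conditioning:
  (Y=2, X=2, U=1, Z=0, W=1) weight 2/385
  (Y=2, X=2, U=1, Z=1, W=1) weight 2/385
  (Y=2, X=2, U=1, Z=2, W=1) weight 1/385
  (Y=2, X=2, U=1, Z=3, W=1) weight 2/385
  (Y=2, X=3, U=1, Z=0, W=0) weight 1/300
  (Y=2, X=3, U=1, Z=1, W=0) weight 1/300
  (Y=2, X=3, U=1, Z=2, W=0) weight 1/300
  (Y=2, X=3, U=1, Z=3, W=0) weight 1/300
  … 16 more
Group by W:
  weight(W=0) = 1/25
  weight(W=1) = 3/55
Total weight = 1/25 + 3/55 = 26/275
P(W=0 | obs) = 1/25 / 26/275 = 11/26
P(W=1 | obs) = 3/55 / 26/275 = 15/26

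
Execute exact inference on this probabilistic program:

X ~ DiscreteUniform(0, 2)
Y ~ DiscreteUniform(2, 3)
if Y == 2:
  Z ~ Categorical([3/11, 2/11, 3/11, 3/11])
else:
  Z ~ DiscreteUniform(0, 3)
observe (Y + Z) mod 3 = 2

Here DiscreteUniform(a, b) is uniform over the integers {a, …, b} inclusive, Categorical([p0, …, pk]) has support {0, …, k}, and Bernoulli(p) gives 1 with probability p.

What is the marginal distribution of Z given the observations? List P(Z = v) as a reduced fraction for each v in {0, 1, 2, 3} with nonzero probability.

Enumerate traces; 9 have nonzero weight after conditioning:
  (X=0, Y=2, Z=0) weight 1/22
  (X=0, Y=2, Z=3) weight 1/22
  (X=0, Y=3, Z=2) weight 1/24
  (X=1, Y=2, Z=0) weight 1/22
  (X=1, Y=2, Z=3) weight 1/22
  (X=1, Y=3, Z=2) weight 1/24
  (X=2, Y=2, Z=0) weight 1/22
  (X=2, Y=2, Z=3) weight 1/22
  … 1 more
Group by Z:
  weight(Z=0) = 3/22
  weight(Z=2) = 1/8
  weight(Z=3) = 3/22
Total weight = 3/22 + 1/8 + 3/22 = 35/88
P(Z=0 | obs) = 3/22 / 35/88 = 12/35
P(Z=2 | obs) = 1/8 / 35/88 = 11/35
P(Z=3 | obs) = 3/22 / 35/88 = 12/35

P(Z=0) = 12/35, P(Z=2) = 11/35, P(Z=3) = 12/35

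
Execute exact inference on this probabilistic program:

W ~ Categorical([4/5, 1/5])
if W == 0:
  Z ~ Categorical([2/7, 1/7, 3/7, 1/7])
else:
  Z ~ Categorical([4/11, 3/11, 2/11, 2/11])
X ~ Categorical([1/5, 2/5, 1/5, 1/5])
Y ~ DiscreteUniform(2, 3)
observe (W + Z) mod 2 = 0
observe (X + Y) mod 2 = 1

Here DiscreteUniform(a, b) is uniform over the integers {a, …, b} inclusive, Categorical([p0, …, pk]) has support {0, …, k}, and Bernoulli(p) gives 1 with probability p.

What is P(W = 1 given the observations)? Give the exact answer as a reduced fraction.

Enumerate traces; 16 have nonzero weight after conditioning:
  (W=0, Z=0, X=0, Y=3) weight 4/175
  (W=0, Z=0, X=1, Y=2) weight 8/175
  (W=0, Z=0, X=2, Y=3) weight 4/175
  (W=0, Z=0, X=3, Y=2) weight 4/175
  (W=0, Z=2, X=0, Y=3) weight 6/175
  (W=0, Z=2, X=1, Y=2) weight 12/175
  (W=0, Z=2, X=2, Y=3) weight 6/175
  (W=0, Z=2, X=3, Y=2) weight 6/175
  (W=1, Z=1, X=0, Y=3) weight 3/550
  … 7 more
Group by W:
  weight(W=0) = 2/7
  weight(W=1) = 1/22
Total weight = 2/7 + 1/22 = 51/154
P(W=0 | obs) = 2/7 / 51/154 = 44/51
P(W=1 | obs) = 1/22 / 51/154 = 7/51

P(W = 1 | obs) = 7/51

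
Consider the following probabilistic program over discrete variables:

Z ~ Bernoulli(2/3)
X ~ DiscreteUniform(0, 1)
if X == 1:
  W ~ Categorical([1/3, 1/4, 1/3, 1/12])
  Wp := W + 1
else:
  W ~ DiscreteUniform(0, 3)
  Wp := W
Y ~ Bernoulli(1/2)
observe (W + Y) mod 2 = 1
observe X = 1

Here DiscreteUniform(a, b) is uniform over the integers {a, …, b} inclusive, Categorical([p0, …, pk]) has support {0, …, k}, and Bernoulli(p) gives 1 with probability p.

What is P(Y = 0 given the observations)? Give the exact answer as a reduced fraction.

Enumerate traces; 8 have nonzero weight after conditioning:
  (Z=0, X=1, W=0, Y=1) weight 1/36
  (Z=0, X=1, W=1, Y=0) weight 1/48
  (Z=0, X=1, W=2, Y=1) weight 1/36
  (Z=0, X=1, W=3, Y=0) weight 1/144
  (Z=1, X=1, W=0, Y=1) weight 1/18
  (Z=1, X=1, W=1, Y=0) weight 1/24
  (Z=1, X=1, W=2, Y=1) weight 1/18
  (Z=1, X=1, W=3, Y=0) weight 1/72
Group by Y:
  weight(Y=0) = 1/12
  weight(Y=1) = 1/6
Total weight = 1/12 + 1/6 = 1/4
P(Y=0 | obs) = 1/12 / 1/4 = 1/3
P(Y=1 | obs) = 1/6 / 1/4 = 2/3

P(Y = 0 | obs) = 1/3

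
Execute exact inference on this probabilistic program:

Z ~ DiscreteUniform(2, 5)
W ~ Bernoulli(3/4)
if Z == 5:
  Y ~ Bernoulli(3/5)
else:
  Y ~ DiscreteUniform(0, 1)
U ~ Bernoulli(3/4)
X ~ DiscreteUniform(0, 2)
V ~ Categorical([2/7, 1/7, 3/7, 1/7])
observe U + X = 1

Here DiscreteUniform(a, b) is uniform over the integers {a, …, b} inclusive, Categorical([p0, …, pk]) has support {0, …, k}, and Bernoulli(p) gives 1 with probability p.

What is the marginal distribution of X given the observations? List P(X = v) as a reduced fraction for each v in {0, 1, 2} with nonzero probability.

P(X=0) = 3/4, P(X=1) = 1/4

Enumerate traces; 128 have nonzero weight after conditioning:
  (Z=2, W=0, Y=0, U=0, X=1, V=0) weight 1/1344
  (Z=2, W=0, Y=0, U=0, X=1, V=1) weight 1/2688
  (Z=2, W=0, Y=0, U=0, X=1, V=2) weight 1/896
  (Z=2, W=0, Y=0, U=0, X=1, V=3) weight 1/2688
  (Z=2, W=0, Y=0, U=1, X=0, V=0) weight 1/448
  (Z=2, W=0, Y=0, U=1, X=0, V=1) weight 1/896
  (Z=2, W=0, Y=0, U=1, X=0, V=2) weight 3/896
  (Z=2, W=0, Y=0, U=1, X=0, V=3) weight 1/896
  … 120 more
Group by X:
  weight(X=0) = 1/4
  weight(X=1) = 1/12
Total weight = 1/4 + 1/12 = 1/3
P(X=0 | obs) = 1/4 / 1/3 = 3/4
P(X=1 | obs) = 1/12 / 1/3 = 1/4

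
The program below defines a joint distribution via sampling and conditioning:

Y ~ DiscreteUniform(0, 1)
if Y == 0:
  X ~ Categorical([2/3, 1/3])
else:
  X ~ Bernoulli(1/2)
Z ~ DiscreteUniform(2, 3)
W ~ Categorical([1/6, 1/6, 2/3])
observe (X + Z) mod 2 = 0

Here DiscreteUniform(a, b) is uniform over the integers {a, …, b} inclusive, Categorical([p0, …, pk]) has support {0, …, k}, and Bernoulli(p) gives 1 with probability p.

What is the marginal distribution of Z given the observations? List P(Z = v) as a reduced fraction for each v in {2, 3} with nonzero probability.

Enumerate traces; 12 have nonzero weight after conditioning:
  (Y=0, X=0, Z=2, W=0) weight 1/36
  (Y=0, X=0, Z=2, W=1) weight 1/36
  (Y=0, X=0, Z=2, W=2) weight 1/9
  (Y=0, X=1, Z=3, W=0) weight 1/72
  (Y=0, X=1, Z=3, W=1) weight 1/72
  (Y=0, X=1, Z=3, W=2) weight 1/18
  (Y=1, X=0, Z=2, W=0) weight 1/48
  (Y=1, X=0, Z=2, W=1) weight 1/48
  … 4 more
Group by Z:
  weight(Z=2) = 7/24
  weight(Z=3) = 5/24
Total weight = 7/24 + 5/24 = 1/2
P(Z=2 | obs) = 7/24 / 1/2 = 7/12
P(Z=3 | obs) = 5/24 / 1/2 = 5/12

P(Z=2) = 7/12, P(Z=3) = 5/12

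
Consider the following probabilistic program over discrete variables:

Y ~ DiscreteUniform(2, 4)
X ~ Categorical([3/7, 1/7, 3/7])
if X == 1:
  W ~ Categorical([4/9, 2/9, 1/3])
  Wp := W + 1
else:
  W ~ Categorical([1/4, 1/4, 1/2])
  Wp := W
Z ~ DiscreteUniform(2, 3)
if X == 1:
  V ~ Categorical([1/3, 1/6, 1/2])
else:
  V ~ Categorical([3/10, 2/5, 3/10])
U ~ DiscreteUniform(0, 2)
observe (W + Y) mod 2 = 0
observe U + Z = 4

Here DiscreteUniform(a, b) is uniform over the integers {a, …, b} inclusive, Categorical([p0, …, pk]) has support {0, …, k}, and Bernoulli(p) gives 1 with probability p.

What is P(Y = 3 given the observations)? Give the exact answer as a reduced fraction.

P(Y = 3 | obs) = 31/221

Enumerate traces; 90 have nonzero weight after conditioning:
  (Y=2, X=0, W=0, Z=2, V=0, U=2) weight 1/560
  (Y=2, X=0, W=0, Z=2, V=1, U=2) weight 1/420
  (Y=2, X=0, W=0, Z=2, V=2, U=2) weight 1/560
  (Y=2, X=0, W=0, Z=3, V=0, U=1) weight 1/560
  (Y=2, X=0, W=0, Z=3, V=1, U=1) weight 1/420
  (Y=2, X=0, W=0, Z=3, V=2, U=1) weight 1/560
  (Y=2, X=0, W=2, Z=2, V=0, U=2) weight 1/280
  (Y=2, X=0, W=2, Z=2, V=1, U=2) weight 1/210
  (Y=3, X=0, W=1, Z=2, V=0, U=2) weight 1/560
  (Y=4, X=0, W=0, Z=2, V=0, U=2) weight 1/560
  … 80 more
Group by Y:
  weight(Y=2) = 95/1134
  weight(Y=3) = 31/1134
  weight(Y=4) = 95/1134
Total weight = 95/1134 + 31/1134 + 95/1134 = 221/1134
P(Y=2 | obs) = 95/1134 / 221/1134 = 95/221
P(Y=3 | obs) = 31/1134 / 221/1134 = 31/221
P(Y=4 | obs) = 95/1134 / 221/1134 = 95/221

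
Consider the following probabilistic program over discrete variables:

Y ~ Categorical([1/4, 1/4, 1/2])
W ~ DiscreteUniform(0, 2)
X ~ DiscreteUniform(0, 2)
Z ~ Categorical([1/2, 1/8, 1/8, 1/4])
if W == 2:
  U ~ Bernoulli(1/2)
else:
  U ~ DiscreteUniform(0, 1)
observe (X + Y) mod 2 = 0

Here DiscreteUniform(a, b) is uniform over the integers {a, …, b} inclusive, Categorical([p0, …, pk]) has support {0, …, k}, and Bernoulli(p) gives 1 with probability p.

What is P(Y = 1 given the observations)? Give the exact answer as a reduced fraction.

P(Y = 1 | obs) = 1/7

Enumerate traces; 120 have nonzero weight after conditioning:
  (Y=0, W=0, X=0, Z=0, U=0) weight 1/144
  (Y=0, W=0, X=0, Z=0, U=1) weight 1/144
  (Y=0, W=0, X=0, Z=1, U=0) weight 1/576
  (Y=0, W=0, X=0, Z=1, U=1) weight 1/576
  (Y=0, W=0, X=0, Z=2, U=0) weight 1/576
  (Y=0, W=0, X=0, Z=2, U=1) weight 1/576
  (Y=0, W=0, X=0, Z=3, U=0) weight 1/288
  (Y=0, W=0, X=0, Z=3, U=1) weight 1/288
  (Y=1, W=0, X=1, Z=0, U=0) weight 1/144
  (Y=2, W=0, X=0, Z=0, U=0) weight 1/72
  … 110 more
Group by Y:
  weight(Y=0) = 1/6
  weight(Y=1) = 1/12
  weight(Y=2) = 1/3
Total weight = 1/6 + 1/12 + 1/3 = 7/12
P(Y=0 | obs) = 1/6 / 7/12 = 2/7
P(Y=1 | obs) = 1/12 / 7/12 = 1/7
P(Y=2 | obs) = 1/3 / 7/12 = 4/7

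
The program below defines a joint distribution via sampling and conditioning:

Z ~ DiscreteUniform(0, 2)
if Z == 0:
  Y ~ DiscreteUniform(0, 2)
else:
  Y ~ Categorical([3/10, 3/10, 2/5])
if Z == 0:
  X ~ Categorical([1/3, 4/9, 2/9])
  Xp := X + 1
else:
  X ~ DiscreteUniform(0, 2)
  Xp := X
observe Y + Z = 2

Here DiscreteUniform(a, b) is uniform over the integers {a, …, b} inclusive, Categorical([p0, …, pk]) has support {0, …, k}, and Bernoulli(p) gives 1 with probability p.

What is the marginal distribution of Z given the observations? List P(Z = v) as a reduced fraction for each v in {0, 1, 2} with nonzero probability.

P(Z=0) = 5/14, P(Z=1) = 9/28, P(Z=2) = 9/28

Enumerate traces; 9 have nonzero weight after conditioning:
  (Z=0, Y=2, X=0) weight 1/27
  (Z=0, Y=2, X=1) weight 4/81
  (Z=0, Y=2, X=2) weight 2/81
  (Z=1, Y=1, X=0) weight 1/30
  (Z=1, Y=1, X=1) weight 1/30
  (Z=1, Y=1, X=2) weight 1/30
  (Z=2, Y=0, X=0) weight 1/30
  (Z=2, Y=0, X=1) weight 1/30
  … 1 more
Group by Z:
  weight(Z=0) = 1/9
  weight(Z=1) = 1/10
  weight(Z=2) = 1/10
Total weight = 1/9 + 1/10 + 1/10 = 14/45
P(Z=0 | obs) = 1/9 / 14/45 = 5/14
P(Z=1 | obs) = 1/10 / 14/45 = 9/28
P(Z=2 | obs) = 1/10 / 14/45 = 9/28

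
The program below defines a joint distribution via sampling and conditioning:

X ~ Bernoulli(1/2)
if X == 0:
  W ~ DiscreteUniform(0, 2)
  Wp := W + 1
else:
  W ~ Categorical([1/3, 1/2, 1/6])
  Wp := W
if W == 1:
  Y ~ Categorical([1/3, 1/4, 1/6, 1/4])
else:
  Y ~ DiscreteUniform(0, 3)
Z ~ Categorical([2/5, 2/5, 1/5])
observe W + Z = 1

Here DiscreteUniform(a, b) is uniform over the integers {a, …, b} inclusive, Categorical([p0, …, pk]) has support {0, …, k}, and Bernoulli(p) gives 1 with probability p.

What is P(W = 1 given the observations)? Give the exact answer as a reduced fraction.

Enumerate traces; 16 have nonzero weight after conditioning:
  (X=0, W=0, Y=0, Z=1) weight 1/60
  (X=0, W=0, Y=1, Z=1) weight 1/60
  (X=0, W=0, Y=2, Z=1) weight 1/60
  (X=0, W=0, Y=3, Z=1) weight 1/60
  (X=0, W=1, Y=0, Z=0) weight 1/45
  (X=0, W=1, Y=1, Z=0) weight 1/60
  (X=0, W=1, Y=2, Z=0) weight 1/90
  (X=0, W=1, Y=3, Z=0) weight 1/60
  … 8 more
Group by W:
  weight(W=0) = 2/15
  weight(W=1) = 1/6
Total weight = 2/15 + 1/6 = 3/10
P(W=0 | obs) = 2/15 / 3/10 = 4/9
P(W=1 | obs) = 1/6 / 3/10 = 5/9

P(W = 1 | obs) = 5/9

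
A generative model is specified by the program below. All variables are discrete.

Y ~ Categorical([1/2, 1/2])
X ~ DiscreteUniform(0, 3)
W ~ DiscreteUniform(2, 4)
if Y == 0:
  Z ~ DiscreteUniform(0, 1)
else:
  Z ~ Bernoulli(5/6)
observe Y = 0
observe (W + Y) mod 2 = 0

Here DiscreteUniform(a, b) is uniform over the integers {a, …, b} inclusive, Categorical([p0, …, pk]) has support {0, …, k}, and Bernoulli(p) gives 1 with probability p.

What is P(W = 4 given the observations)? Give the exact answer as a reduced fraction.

Enumerate traces; 16 have nonzero weight after conditioning:
  (Y=0, X=0, W=2, Z=0) weight 1/48
  (Y=0, X=0, W=2, Z=1) weight 1/48
  (Y=0, X=0, W=4, Z=0) weight 1/48
  (Y=0, X=0, W=4, Z=1) weight 1/48
  (Y=0, X=1, W=2, Z=0) weight 1/48
  (Y=0, X=1, W=2, Z=1) weight 1/48
  (Y=0, X=1, W=4, Z=0) weight 1/48
  (Y=0, X=1, W=4, Z=1) weight 1/48
  … 8 more
Group by W:
  weight(W=2) = 1/6
  weight(W=4) = 1/6
Total weight = 1/6 + 1/6 = 1/3
P(W=2 | obs) = 1/6 / 1/3 = 1/2
P(W=4 | obs) = 1/6 / 1/3 = 1/2

P(W = 4 | obs) = 1/2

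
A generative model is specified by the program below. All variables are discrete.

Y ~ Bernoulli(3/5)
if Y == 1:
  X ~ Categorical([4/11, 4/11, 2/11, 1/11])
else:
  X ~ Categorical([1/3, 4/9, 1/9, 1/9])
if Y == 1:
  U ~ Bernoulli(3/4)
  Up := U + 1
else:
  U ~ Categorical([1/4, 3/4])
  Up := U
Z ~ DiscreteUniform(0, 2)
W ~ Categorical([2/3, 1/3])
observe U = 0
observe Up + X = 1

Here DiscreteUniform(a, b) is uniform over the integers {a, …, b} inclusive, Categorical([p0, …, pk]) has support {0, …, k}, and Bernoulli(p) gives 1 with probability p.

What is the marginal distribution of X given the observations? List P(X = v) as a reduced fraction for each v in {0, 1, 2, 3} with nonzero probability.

P(X=0) = 27/49, P(X=1) = 22/49

Enumerate traces; 12 have nonzero weight after conditioning:
  (Y=0, X=1, U=0, Z=0, W=0) weight 4/405
  (Y=0, X=1, U=0, Z=0, W=1) weight 2/405
  (Y=0, X=1, U=0, Z=1, W=0) weight 4/405
  (Y=0, X=1, U=0, Z=1, W=1) weight 2/405
  (Y=0, X=1, U=0, Z=2, W=0) weight 4/405
  (Y=0, X=1, U=0, Z=2, W=1) weight 2/405
  (Y=1, X=0, U=0, Z=0, W=0) weight 2/165
  (Y=1, X=0, U=0, Z=0, W=1) weight 1/165
  … 4 more
Group by X:
  weight(X=0) = 3/55
  weight(X=1) = 2/45
Total weight = 3/55 + 2/45 = 49/495
P(X=0 | obs) = 3/55 / 49/495 = 27/49
P(X=1 | obs) = 2/45 / 49/495 = 22/49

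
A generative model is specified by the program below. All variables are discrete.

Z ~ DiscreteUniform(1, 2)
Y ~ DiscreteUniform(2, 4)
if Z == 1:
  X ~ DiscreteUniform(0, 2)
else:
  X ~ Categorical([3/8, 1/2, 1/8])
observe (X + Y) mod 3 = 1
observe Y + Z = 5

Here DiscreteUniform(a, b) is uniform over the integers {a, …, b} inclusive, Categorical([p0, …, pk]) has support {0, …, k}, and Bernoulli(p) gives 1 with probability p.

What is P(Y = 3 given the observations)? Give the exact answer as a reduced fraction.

P(Y = 3 | obs) = 3/5

Enumerate traces; 2 have nonzero weight after conditioning:
  (Z=1, Y=4, X=0) weight 1/18
  (Z=2, Y=3, X=1) weight 1/12
Group by Y:
  weight(Y=3) = 1/12
  weight(Y=4) = 1/18
Total weight = 1/12 + 1/18 = 5/36
P(Y=3 | obs) = 1/12 / 5/36 = 3/5
P(Y=4 | obs) = 1/18 / 5/36 = 2/5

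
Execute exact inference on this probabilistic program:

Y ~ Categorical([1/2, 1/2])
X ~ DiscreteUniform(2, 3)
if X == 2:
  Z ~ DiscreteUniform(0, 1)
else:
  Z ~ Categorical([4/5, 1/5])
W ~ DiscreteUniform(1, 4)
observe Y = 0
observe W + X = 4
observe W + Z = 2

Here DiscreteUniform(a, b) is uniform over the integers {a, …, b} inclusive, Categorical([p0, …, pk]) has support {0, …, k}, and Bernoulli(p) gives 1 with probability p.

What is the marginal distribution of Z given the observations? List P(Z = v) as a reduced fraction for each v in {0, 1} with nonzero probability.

Enumerate traces; 2 have nonzero weight after conditioning:
  (Y=0, X=2, Z=0, W=2) weight 1/32
  (Y=0, X=3, Z=1, W=1) weight 1/80
Group by Z:
  weight(Z=0) = 1/32
  weight(Z=1) = 1/80
Total weight = 1/32 + 1/80 = 7/160
P(Z=0 | obs) = 1/32 / 7/160 = 5/7
P(Z=1 | obs) = 1/80 / 7/160 = 2/7

P(Z=0) = 5/7, P(Z=1) = 2/7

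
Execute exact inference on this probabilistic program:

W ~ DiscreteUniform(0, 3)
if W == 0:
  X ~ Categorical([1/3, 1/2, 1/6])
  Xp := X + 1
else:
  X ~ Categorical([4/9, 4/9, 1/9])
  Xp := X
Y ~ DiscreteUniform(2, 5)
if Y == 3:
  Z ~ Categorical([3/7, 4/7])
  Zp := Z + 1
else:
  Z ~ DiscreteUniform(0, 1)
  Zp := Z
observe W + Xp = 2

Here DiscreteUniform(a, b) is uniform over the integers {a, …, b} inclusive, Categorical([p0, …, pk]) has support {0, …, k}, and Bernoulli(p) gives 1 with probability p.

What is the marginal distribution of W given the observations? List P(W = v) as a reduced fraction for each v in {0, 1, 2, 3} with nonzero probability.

P(W=0) = 9/25, P(W=1) = 8/25, P(W=2) = 8/25

Enumerate traces; 24 have nonzero weight after conditioning:
  (W=0, X=1, Y=2, Z=0) weight 1/64
  (W=0, X=1, Y=2, Z=1) weight 1/64
  (W=0, X=1, Y=3, Z=0) weight 3/224
  (W=0, X=1, Y=3, Z=1) weight 1/56
  (W=0, X=1, Y=4, Z=0) weight 1/64
  (W=0, X=1, Y=4, Z=1) weight 1/64
  (W=0, X=1, Y=5, Z=0) weight 1/64
  (W=0, X=1, Y=5, Z=1) weight 1/64
  (W=1, X=1, Y=2, Z=0) weight 1/72
  (W=2, X=0, Y=2, Z=0) weight 1/72
  … 14 more
Group by W:
  weight(W=0) = 1/8
  weight(W=1) = 1/9
  weight(W=2) = 1/9
Total weight = 1/8 + 1/9 + 1/9 = 25/72
P(W=0 | obs) = 1/8 / 25/72 = 9/25
P(W=1 | obs) = 1/9 / 25/72 = 8/25
P(W=2 | obs) = 1/9 / 25/72 = 8/25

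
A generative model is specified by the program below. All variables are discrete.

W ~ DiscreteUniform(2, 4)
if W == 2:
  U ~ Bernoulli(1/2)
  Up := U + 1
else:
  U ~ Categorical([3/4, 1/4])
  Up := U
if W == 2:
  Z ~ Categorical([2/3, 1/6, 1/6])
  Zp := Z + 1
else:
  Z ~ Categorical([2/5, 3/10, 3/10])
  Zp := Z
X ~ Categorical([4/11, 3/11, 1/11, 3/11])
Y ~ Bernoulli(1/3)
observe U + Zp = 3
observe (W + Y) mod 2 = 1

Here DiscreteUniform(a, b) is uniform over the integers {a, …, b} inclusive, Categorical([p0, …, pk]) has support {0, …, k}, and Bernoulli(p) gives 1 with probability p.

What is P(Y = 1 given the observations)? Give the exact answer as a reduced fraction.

Enumerate traces; 16 have nonzero weight after conditioning:
  (W=2, U=0, Z=2, X=0, Y=1) weight 1/297
  (W=2, U=0, Z=2, X=1, Y=1) weight 1/396
  (W=2, U=0, Z=2, X=2, Y=1) weight 1/1188
  (W=2, U=0, Z=2, X=3, Y=1) weight 1/396
  (W=2, U=1, Z=1, X=0, Y=1) weight 1/297
  (W=2, U=1, Z=1, X=1, Y=1) weight 1/396
  (W=2, U=1, Z=1, X=2, Y=1) weight 1/1188
  (W=2, U=1, Z=1, X=3, Y=1) weight 1/396
  (W=3, U=1, Z=2, X=0, Y=0) weight 1/165
  … 7 more
Group by Y:
  weight(Y=0) = 1/60
  weight(Y=1) = 29/1080
Total weight = 1/60 + 29/1080 = 47/1080
P(Y=0 | obs) = 1/60 / 47/1080 = 18/47
P(Y=1 | obs) = 29/1080 / 47/1080 = 29/47

P(Y = 1 | obs) = 29/47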